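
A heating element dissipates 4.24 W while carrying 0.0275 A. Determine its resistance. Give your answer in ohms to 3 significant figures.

The two known quantities fix the third via R = P / I².
R = 4.24 / (0.02750)² = 5607 Ω

5610 Ω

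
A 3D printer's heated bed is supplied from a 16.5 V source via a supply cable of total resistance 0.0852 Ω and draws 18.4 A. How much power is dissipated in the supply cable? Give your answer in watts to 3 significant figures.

The supply cable and load are in series, so the same current flows in both; the loss is I²R_line.
The supply cable carries the full 18.4 A.
P_line = I² R_line = (18.40)² × 0.0852 = 28.85 W

28.8 W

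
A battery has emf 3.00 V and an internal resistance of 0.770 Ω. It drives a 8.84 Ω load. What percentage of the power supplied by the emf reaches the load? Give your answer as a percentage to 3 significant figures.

92.0 %

Both r and R carry the same current, so the power split is just the resistance split: η = R/(R+r).
η = R / (R + r) = 8.84 / (8.84 + 0.770) = 0.9199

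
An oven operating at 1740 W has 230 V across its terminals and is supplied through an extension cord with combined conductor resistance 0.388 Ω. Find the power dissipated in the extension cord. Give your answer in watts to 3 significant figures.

Line loss is just I²R for the cable — we know both I and R_line directly.
I = P / V = 1740 / 230 = 7.565 A through the extension cord.
P_line = I² R_line = (7.565)² × 0.388 = 22.21 W

22.2 W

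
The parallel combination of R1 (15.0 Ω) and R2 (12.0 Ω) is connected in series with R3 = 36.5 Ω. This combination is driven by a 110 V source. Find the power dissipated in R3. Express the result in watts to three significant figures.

Collapse the R1‖R2 pair into one equivalent R_p; then R_p and R3 form a series string.
R_p = (15.0×12.0)/(15.0+12.0) = 6.667 Ω
R_total = R_p + 36.5 = 6.667 + 36.5 = 43.17 Ω
I = V / R_total = 110 / 43.17 = 2.548 A
All the supply current flows through R3; use P = I²R3.
P_R3 = (2.548)² × 36.5 = 237.0 W

237 W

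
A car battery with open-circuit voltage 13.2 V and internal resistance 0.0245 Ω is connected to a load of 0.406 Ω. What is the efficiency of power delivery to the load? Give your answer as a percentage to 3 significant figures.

94.3 %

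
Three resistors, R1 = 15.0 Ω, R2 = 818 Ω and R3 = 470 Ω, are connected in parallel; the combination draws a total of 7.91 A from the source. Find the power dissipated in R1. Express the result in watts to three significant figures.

851 W

Parallel branches share V, not I — compute V via R_eq, then use V²/R for the target branch.
1/R_eq = 1/15.0 + 1/818 + 1/470 ⇒ R_eq = 14.28 Ω
V = I_total × R_eq = 7.910 × 14.28 = 113.0 V
P_R1 = V² / R1 = (113.0)² / 15.0 = 850.9 W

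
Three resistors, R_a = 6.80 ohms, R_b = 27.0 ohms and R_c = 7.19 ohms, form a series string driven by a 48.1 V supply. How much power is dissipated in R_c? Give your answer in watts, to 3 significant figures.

Every series element carries the same I. Get I from the total resistance, then P = I² × R_c.
R_total = 6.80 + 27.0 + 7.19 = 40.99 Ω
I = V / R_total = 48.1 / 40.99 = 1.173 A
P_R_c = I² × R_c = (1.173)² × 7.19 = 9.901 W

9.90 W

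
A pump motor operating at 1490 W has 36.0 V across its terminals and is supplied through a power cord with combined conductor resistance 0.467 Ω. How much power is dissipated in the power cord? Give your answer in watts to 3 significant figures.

800 W

The power cord and load are in series, so the same current flows in both; the loss is I²R_line.
I = P / V = 1490 / 36.0 = 41.39 A through the power cord.
P_line = I² R_line = (41.39)² × 0.467 = 800.0 W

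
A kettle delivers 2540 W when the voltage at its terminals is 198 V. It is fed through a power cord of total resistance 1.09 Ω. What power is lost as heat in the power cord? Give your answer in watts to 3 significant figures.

The power cord and load are in series, so the same current flows in both; the loss is I²R_line.
I = P / V = 2540 / 198 = 12.83 A through the power cord.
P_line = I² R_line = (12.83)² × 1.09 = 179.4 W

179 W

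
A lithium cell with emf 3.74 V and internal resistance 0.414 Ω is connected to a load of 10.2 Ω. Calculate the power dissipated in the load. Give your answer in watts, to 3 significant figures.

The internal resistance and the load are in series, so the same I flows through both; get I from ε/(r+R), then I²R for the load.
I = ε / (r + R) = 3.74 / (0.414 + 10.2) = 0.3524 A
P_load = I² R = (0.3524)² × 10.2 = 1.266 W

1.27 W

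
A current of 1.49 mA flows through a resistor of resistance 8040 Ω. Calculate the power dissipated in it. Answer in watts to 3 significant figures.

With I and R stated, P = I²R applies in one step.
P = (0.001490 A)² × 8040 Ω = 0.01785 W

0.0178 W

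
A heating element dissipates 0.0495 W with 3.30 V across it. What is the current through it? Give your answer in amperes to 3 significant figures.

0.0150 A

The two known quantities fix the third via I = P / V.
I = 0.0495 / 3.30 = 0.01500 A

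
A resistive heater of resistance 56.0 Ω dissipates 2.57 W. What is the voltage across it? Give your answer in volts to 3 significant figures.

The two known quantities fix the third via V = √(P R).
V = √(2.57 × 56.0) = 12.00 V

12.0 V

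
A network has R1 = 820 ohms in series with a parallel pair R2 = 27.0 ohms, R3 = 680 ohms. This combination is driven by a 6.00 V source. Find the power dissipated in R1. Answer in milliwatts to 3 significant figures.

41.2 mW

Reduce the parallel pair to R_p first; the network is then a simple series string.
R_p = (27.0×680)/(27.0+680) = 25.97 Ω
R_total = 820 + 25.97 = 846.0 Ω
I = V / R_total = 6.00 / 846.0 = 0.007092 A
All the current flows through R1; use P = I²R.
P_R1 = (0.007092)² × 820 = 0.04125 W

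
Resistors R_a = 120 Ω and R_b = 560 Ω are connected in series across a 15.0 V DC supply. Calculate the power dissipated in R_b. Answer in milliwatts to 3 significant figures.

272 mW

In a series string the same current flows through every resistor — find that current, then P = I²R for the one we want.
R_total = 120 + 560 = 680.0 Ω
I = V / R_total = 15.0 / 680.0 = 0.02206 A
P_R_b = I² × R_b = (0.02206)² × 560 = 0.2725 W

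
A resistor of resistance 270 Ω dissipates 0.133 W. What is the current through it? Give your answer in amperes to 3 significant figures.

0.0222 A

Rearranging the power relation for the two known quantities gives I = √(P / R).
I = √(0.133 / 270) = 0.02219 A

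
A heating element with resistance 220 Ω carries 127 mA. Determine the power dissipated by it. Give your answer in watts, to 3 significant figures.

Current and resistance are given, so P = I²R is the direct form.
P = (0.1270 A)² × 220 Ω = 3.548 W

3.55 W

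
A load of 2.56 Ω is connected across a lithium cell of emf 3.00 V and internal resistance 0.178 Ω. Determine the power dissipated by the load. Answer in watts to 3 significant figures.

3.07 W

With r and R in series, I = ε/(r+R); the load dissipates I²R.
I = ε / (r + R) = 3.00 / (0.178 + 2.56) = 1.096 A
P_load = I² R = (1.096)² × 2.56 = 3.073 W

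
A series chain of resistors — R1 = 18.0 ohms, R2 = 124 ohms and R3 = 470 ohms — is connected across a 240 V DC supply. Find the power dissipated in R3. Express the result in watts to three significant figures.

In a series string the same current flows through every resistor — find that current, then P = I²R for the one we want.
R_total = 18.0 + 124 + 470 = 612.0 Ω
I = V / R_total = 240 / 612.0 = 0.3922 A
P_R3 = I² × R3 = (0.3922)² × 470 = 72.28 W

72.3 W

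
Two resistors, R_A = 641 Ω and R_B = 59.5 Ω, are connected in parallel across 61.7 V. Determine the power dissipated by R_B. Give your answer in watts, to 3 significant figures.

64.0 W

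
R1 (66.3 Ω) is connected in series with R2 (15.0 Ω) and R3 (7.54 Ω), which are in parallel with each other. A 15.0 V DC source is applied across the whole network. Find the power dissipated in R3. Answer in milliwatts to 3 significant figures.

148 mW

First combine the parallel branches into one equivalent R_p, then R1 + R_p is a series pair.
R_p = (15.0×7.54)/(15.0+7.54) = 5.018 Ω
R_total = 66.3 + 5.018 = 71.32 Ω
I = V / R_total = 15.0 / 71.32 = 0.2103 A
Voltage across the parallel pair: V_p = I × R_p = 0.2103 × 5.018 = 1.055 V
With V_p across R3, its power is V_p²/R3.
P_R3 = (1.055)² / 7.54 = 0.1477 W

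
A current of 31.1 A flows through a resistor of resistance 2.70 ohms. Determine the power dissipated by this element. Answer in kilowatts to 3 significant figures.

The current through and the resistance of the element are both given; use P = I²R.
P = (31.10 A)² × 2.70 Ω = 2611 W

2.61 kW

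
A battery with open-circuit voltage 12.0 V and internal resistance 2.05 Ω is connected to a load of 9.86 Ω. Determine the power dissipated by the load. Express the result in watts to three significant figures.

Load and internal resistance form a series loop — compute the loop current, then the load power via I²R.
I = ε / (r + R) = 12.0 / (2.05 + 9.86) = 1.008 A
P_load = I² R = (1.008)² × 9.86 = 10.01 W

10.0 W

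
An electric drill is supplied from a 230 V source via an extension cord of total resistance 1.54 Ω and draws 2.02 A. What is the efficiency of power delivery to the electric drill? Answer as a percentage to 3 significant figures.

The extension cord carries the full 2.02 A.
P_line = I² R_line = (2.020)² × 1.54 = 6.284 W
P_source = V I = 230 × 2.020 = 464.6 W; P_load = 458.3 W
η = P_load / P_source = 458.3 / 464.6 = 0.9865

98.6 %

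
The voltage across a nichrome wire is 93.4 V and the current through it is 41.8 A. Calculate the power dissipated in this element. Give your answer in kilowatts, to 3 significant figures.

3.90 kW

With V and I both given, power follows immediately from P = V I.
P = 93.4 V × 41.80 A = 3904 W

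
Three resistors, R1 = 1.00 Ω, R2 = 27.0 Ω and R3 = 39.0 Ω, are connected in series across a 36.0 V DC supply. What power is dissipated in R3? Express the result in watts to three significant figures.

Series elements share the same current, so find I first, then use P = I²R.
R_total = 1.00 + 27.0 + 39.0 = 67.00 Ω
I = V / R_total = 36.0 / 67.00 = 0.5373 A
P_R3 = I² × R3 = (0.5373)² × 39.0 = 11.26 W

11.3 W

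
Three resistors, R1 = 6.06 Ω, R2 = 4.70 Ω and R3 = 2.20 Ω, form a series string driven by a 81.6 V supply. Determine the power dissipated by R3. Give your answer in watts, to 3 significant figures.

Since the resistors are in series they all carry the loop current I = V/R_total; the power in any one is I²R.
R_total = 6.06 + 4.70 + 2.20 = 12.96 Ω
I = V / R_total = 81.6 / 12.96 = 6.296 A
P_R3 = I² × R3 = (6.296)² × 2.20 = 87.22 W

87.2 W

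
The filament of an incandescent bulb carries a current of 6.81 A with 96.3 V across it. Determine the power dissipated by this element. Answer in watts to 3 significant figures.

V and I are known directly — P = V I, no intermediate step needed.
P = 96.3 V × 6.810 A = 655.8 W

656 W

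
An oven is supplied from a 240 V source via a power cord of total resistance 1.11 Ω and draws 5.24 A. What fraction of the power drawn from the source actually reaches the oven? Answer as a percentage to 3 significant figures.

The power cord carries the full 5.24 A.
P_line = I² R_line = (5.240)² × 1.11 = 30.48 W
P_source = V I = 240 × 5.240 = 1258 W; P_load = 1227 W
η = P_load / P_source = 1227 / 1258 = 0.9758

97.6 %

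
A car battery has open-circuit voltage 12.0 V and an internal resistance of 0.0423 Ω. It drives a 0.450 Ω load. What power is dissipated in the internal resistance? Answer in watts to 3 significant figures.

Internal loss is I²r, with I set by the total series resistance r+R.
I = ε / (r + R) = 12.0 / (0.0423 + 0.450) = 24.38 A
P_int = I² r = (24.38)² × 0.0423 = 25.13 W

25.1 W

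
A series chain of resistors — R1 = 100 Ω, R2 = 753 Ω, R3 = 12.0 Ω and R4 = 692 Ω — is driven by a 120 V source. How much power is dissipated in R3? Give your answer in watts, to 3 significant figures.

Series elements share the same current, so find I first, then use P = I²R.
R_total = 100 + 753 + 12.0 + 692 = 1557 Ω
I = V / R_total = 120 / 1557 = 0.07707 A
P_R3 = I² × R3 = (0.07707)² × 12.0 = 0.07128 W

0.0713 W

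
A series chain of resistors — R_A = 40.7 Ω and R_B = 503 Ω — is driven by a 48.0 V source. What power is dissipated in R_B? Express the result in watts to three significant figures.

Since the resistors are in series they all carry the loop current I = V/R_total; the power in any one is I²R.
R_total = 40.7 + 503 = 543.7 Ω
I = V / R_total = 48.0 / 543.7 = 0.08828 A
P_R_B = I² × R_B = (0.08828)² × 503 = 3.920 W

3.92 W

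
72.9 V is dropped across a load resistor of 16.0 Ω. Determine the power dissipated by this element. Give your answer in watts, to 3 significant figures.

V and R are stated; P = V²/R avoids computing the current.
P = (72.9 V)² / 16.0 Ω = 332.2 W

332 W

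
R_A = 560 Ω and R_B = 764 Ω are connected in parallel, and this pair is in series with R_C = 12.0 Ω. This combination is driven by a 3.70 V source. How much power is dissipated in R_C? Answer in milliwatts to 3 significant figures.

1.46 mW

First find R_p for the parallel pair, then treat R_p + R_C as a series loop.
R_p = (560×764)/(560+764) = 323.1 Ω
R_total = R_p + 12.0 = 323.1 + 12.0 = 335.1 Ω
I = V / R_total = 3.70 / 335.1 = 0.01104 A
R_C carries the full series current, so P = I²R.
P_R_C = (0.01104)² × 12.0 = 0.001463 W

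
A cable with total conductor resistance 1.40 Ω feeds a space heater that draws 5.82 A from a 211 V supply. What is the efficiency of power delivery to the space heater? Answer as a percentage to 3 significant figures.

96.1 %

The cable carries the full 5.82 A.
P_line = I² R_line = (5.820)² × 1.40 = 47.42 W
P_source = V I = 211 × 5.820 = 1228 W; P_load = 1181 W
η = P_load / P_source = 1181 / 1228 = 0.9614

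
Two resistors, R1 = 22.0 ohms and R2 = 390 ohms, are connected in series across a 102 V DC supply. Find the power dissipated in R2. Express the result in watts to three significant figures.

23.9 W

Since the resistors are in series they all carry the loop current I = V/R_total; the power in any one is I²R.
R_total = 22.0 + 390 = 412.0 Ω
I = V / R_total = 102 / 412.0 = 0.2476 A
P_R2 = I² × R2 = (0.2476)² × 390 = 23.90 W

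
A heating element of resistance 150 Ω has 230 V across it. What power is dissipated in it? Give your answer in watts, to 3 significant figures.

Voltage and resistance are given, so P = V²/R is the one-step route.
P = (230 V)² / 150 Ω = 352.7 W

353 W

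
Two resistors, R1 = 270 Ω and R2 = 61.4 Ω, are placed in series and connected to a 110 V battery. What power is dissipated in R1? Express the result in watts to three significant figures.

29.7 W

Every series element carries the same I. Get I from the total resistance, then P = I² × R1.
R_total = 270 + 61.4 = 331.4 Ω
I = V / R_total = 110 / 331.4 = 0.3319 A
P_R1 = I² × R1 = (0.3319)² × 270 = 29.75 W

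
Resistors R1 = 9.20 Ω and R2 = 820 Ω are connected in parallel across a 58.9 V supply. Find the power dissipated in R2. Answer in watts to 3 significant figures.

4.23 W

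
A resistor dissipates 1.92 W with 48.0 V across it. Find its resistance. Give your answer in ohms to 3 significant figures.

1200 Ω

From P = V I = I²R = V²/R, with the two given quantities we get R = V² / P.
R = (48.0)² / 1.92 = 1200 Ω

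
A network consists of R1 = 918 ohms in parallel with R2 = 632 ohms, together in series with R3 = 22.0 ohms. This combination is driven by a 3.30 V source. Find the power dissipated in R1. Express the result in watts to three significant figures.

First find R_p for the parallel pair, then treat R_p + R3 as a series loop.
R_p = (918×632)/(918+632) = 374.3 Ω
R_total = R_p + 22.0 = 374.3 + 22.0 = 396.3 Ω
I = V / R_total = 3.30 / 396.3 = 0.008327 A
Voltage across the parallel pair: V_p = I × R_p = 0.008327 × 374.3 = 3.117 V
R1 sits across V_p; its power is V_p²/R.
P_R1 = (3.117)² / 918 = 0.01058 W

0.0106 W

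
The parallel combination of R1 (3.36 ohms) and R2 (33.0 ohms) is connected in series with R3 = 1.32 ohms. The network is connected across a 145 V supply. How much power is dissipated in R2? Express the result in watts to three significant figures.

310 W

First find R_p for the parallel pair, then treat R_p + R3 as a series loop.
R_p = (3.36×33.0)/(3.36+33.0) = 3.050 Ω
R_total = R_p + 1.32 = 3.050 + 1.32 = 4.370 Ω
I = V / R_total = 145 / 4.370 = 33.18 A
Voltage across the parallel pair: V_p = I × R_p = 33.18 × 3.050 = 101.2 V
Use P = V²/R for R2 with V = V_p.
P_R2 = (101.2)² / 33.0 = 310.3 W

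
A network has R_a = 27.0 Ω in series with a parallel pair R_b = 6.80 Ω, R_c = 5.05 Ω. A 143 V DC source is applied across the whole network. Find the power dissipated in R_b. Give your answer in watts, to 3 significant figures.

28.3 W

Collapse R_b‖R_c to a single equivalent, reducing the network to two series elements.
R_p = (6.80×5.05)/(6.80+5.05) = 2.898 Ω
R_total = 27.0 + 2.898 = 29.90 Ω
I = V / R_total = 143 / 29.90 = 4.783 A
Voltage across the parallel pair: V_p = I × R_p = 4.783 × 2.898 = 13.86 V
R_b is across V_p, so use P = V²/R for that branch.
P_R_b = (13.86)² / 6.80 = 28.25 W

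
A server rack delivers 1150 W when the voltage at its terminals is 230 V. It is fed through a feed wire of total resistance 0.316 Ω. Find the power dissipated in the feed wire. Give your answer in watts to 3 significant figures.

7.90 W

The feed wire is a series resistance carrying the load current; its dissipation is I²R_line.
I = P / V = 1150 / 230 = 5.000 A through the feed wire.
P_line = I² R_line = (5.000)² × 0.316 = 7.900 W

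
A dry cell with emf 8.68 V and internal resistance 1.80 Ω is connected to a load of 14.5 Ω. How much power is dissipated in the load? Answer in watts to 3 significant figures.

4.11 W

The internal resistance and the load are in series, so the same I flows through both; get I from ε/(r+R), then I²R for the load.
I = ε / (r + R) = 8.68 / (1.80 + 14.5) = 0.5325 A
P_load = I² R = (0.5325)² × 14.5 = 4.112 W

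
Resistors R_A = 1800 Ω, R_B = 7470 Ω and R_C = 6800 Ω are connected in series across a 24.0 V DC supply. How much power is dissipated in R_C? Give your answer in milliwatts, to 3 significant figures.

15.2 mW

Since the resistors are in series they all carry the loop current I = V/R_total; the power in any one is I²R.
R_total = 1800 + 7470 + 6800 = 16070 Ω
I = V / R_total = 24.0 / 16070 = 0.001493 A
P_R_C = I² × R_C = (0.001493)² × 6800 = 0.01517 W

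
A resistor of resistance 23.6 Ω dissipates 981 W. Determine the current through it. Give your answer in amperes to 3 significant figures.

Inverting the appropriate power form: I = √(P / R).
I = √(981 / 23.6) = 6.447 A

6.45 A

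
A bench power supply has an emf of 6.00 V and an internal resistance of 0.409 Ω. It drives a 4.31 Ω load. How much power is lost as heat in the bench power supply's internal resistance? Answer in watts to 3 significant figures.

0.661 W

Internal loss is I²r, with I set by the total series resistance r+R.
I = ε / (r + R) = 6.00 / (0.409 + 4.31) = 1.271 A
P_int = I² r = (1.271)² × 0.409 = 0.6612 W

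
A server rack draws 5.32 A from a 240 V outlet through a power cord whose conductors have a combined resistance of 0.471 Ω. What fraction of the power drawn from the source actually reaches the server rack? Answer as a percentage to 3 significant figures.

The power cord carries the full 5.32 A.
P_line = I² R_line = (5.320)² × 0.471 = 13.33 W
P_source = V I = 240 × 5.320 = 1277 W; P_load = 1263 W
η = P_load / P_source = 1263 / 1277 = 0.9896

99.0 %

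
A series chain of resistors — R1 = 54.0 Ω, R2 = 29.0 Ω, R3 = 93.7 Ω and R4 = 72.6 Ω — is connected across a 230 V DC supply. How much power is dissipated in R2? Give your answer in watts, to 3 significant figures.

In a series string the same current flows through every resistor — find that current, then P = I²R for the one we want.
R_total = 54.0 + 29.0 + 93.7 + 72.6 = 249.3 Ω
I = V / R_total = 230 / 249.3 = 0.9226 A
P_R2 = I² × R2 = (0.9226)² × 29.0 = 24.68 W

24.7 W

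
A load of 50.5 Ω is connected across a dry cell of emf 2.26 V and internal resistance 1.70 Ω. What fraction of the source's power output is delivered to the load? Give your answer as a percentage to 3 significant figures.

96.7 %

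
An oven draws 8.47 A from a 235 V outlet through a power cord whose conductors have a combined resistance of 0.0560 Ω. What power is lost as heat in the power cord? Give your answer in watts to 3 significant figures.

Line loss is just I²R for the cable — we know both I and R_line directly.
The power cord carries the full 8.47 A.
P_line = I² R_line = (8.470)² × 0.0560 = 4.017 W

4.02 W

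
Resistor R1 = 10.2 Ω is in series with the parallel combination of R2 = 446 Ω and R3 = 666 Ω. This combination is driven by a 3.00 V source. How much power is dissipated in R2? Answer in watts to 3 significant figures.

First combine the parallel branches into one equivalent R_p, then R1 + R_p is a series pair.
R_p = (446×666)/(446+666) = 267.1 Ω
R_total = 10.2 + 267.1 = 277.3 Ω
I = V / R_total = 3.00 / 277.3 = 0.01082 A
Voltage across the parallel pair: V_p = I × R_p = 0.01082 × 267.1 = 2.890 V
With V_p across R2, its power is V_p²/R2.
P_R2 = (2.890)² / 446 = 0.01872 W

0.0187 W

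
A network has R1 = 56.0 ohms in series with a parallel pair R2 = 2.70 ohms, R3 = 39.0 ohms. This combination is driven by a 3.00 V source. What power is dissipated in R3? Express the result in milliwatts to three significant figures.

0.430 mW

Replace R2 and R3 with their parallel equivalent so the circuit becomes R1 in series with R_p.
R_p = (2.70×39.0)/(2.70+39.0) = 2.525 Ω
R_total = 56.0 + 2.525 = 58.53 Ω
I = V / R_total = 3.00 / 58.53 = 0.05126 A
Voltage across the parallel pair: V_p = I × R_p = 0.05126 × 2.525 = 0.1294 V
R3 sees V_p directly, so P = V_p² / R3.
P_R3 = (0.1294)² / 39.0 = 0.0004296 W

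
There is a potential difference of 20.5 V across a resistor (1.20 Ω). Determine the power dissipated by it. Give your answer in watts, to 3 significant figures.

V and R are stated; P = V²/R avoids computing the current.
P = (20.5 V)² / 1.20 Ω = 350.2 W

350 W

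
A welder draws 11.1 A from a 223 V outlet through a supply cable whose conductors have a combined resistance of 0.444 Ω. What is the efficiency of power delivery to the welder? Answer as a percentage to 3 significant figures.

The supply cable carries the full 11.1 A.
P_line = I² R_line = (11.10)² × 0.444 = 54.71 W
P_source = V I = 223 × 11.10 = 2475 W; P_load = 2421 W
η = P_load / P_source = 2421 / 2475 = 0.9779

97.8 %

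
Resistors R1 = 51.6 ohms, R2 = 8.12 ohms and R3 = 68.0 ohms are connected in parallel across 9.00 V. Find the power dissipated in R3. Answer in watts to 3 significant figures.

R3 sits directly across the source, so P = V²/R with V = 9.00 V.
P_R3 = V² / R3 = (9.00)² / 68.0 Ω = 1.191 W

1.19 W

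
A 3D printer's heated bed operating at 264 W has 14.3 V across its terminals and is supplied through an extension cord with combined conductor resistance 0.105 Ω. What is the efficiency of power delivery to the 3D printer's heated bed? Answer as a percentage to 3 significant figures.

I = P / V = 264 / 14.3 = 18.46 A through the extension cord.
P_line = I² R_line = (18.46)² × 0.105 = 35.79 W
P_source = P_load + P_line = 264.0 + 35.79 = 299.8 W
η = P_load / P_source = 264.0 / 299.8 = 0.8806

88.1 %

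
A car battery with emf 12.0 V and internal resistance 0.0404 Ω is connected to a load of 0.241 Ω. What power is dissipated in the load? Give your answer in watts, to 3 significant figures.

Load and internal resistance form a series loop — compute the loop current, then the load power via I²R.
I = ε / (r + R) = 12.0 / (0.0404 + 0.241) = 42.64 A
P_load = I² R = (42.64)² × 0.241 = 438.3 W

438 W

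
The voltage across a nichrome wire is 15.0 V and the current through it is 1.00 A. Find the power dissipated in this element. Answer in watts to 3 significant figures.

With V and I both given, power follows immediately from P = V I.
P = 15.0 V × 1.000 A = 15.00 W

15.0 W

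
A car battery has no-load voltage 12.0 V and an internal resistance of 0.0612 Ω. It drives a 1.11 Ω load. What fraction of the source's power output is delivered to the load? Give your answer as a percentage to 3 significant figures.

The source delivers εI, of which I²R reaches the load and I²r is lost; since I is common, η = R/(R+r).
η = R / (R + r) = 1.11 / (1.11 + 0.0612) = 0.9477

94.8 %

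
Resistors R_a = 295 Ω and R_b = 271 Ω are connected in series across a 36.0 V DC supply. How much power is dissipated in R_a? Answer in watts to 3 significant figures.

Every series element carries the same I. Get I from the total resistance, then P = I² × R_a.
R_total = 295 + 271 = 566.0 Ω
I = V / R_total = 36.0 / 566.0 = 0.06360 A
P_R_a = I² × R_a = (0.06360)² × 295 = 1.193 W

1.19 W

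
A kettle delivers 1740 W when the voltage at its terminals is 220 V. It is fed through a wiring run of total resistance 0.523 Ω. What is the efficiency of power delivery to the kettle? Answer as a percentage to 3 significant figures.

98.2 %

I = P / V = 1740 / 220 = 7.909 A through the wiring run.
P_line = I² R_line = (7.909)² × 0.523 = 32.72 W
P_source = P_load + P_line = 1740 + 32.72 = 1773 W
η = P_load / P_source = 1740 / 1773 = 0.9815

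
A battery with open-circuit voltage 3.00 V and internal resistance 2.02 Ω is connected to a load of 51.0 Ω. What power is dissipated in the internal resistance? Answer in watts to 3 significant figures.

The source's internal resistance is just another series element carrying I; its dissipation is I²r.
I = ε / (r + R) = 3.00 / (2.02 + 51.0) = 0.05658 A
P_int = I² r = (0.05658)² × 2.02 = 0.006467 W

0.00647 W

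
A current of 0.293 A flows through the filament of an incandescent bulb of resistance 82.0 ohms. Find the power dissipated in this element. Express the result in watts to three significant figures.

7.04 W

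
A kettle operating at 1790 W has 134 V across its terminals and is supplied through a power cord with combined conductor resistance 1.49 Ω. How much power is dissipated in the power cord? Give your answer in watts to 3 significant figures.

266 W

Line loss is just I²R for the cable — we know both I and R_line directly.
I = P / V = 1790 / 134 = 13.36 A through the power cord.
P_line = I² R_line = (13.36)² × 1.49 = 265.9 W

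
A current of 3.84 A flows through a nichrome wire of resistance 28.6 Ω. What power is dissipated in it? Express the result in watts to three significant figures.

422 W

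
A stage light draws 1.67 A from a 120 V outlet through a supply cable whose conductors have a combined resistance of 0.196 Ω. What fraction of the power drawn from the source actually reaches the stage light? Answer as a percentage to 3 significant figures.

99.7 %

The supply cable carries the full 1.67 A.
P_line = I² R_line = (1.670)² × 0.196 = 0.5466 W
P_source = V I = 120 × 1.670 = 200.4 W; P_load = 199.9 W
η = P_load / P_source = 199.9 / 200.4 = 0.9973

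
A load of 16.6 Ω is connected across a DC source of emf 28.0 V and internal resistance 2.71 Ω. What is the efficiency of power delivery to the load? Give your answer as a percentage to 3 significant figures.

Efficiency is P_load / P_total. With a series r and R sharing the same I, P = I²R for each, so η = R/(R+r).
η = R / (R + r) = 16.6 / (16.6 + 2.71) = 0.8597

86.0 %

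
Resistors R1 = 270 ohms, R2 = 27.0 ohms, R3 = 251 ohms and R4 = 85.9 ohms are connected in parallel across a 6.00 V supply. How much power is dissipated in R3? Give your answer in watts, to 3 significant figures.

Each parallel branch sees the full supply voltage, so P = V²/R applies directly to the target branch.
P_R3 = V² / R3 = (6.00)² / 251 Ω = 0.1434 W

0.143 W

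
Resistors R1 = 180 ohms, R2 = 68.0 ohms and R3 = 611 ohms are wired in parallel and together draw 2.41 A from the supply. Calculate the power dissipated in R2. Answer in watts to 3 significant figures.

178 W

The branches share the same voltage, but only the total current is given — find V from the equivalent resistance first.
1/R_eq = 1/180 + 1/68.0 + 1/611 ⇒ R_eq = 45.67 Ω
V = I_total × R_eq = 2.410 × 45.67 = 110.1 V
P_R2 = V² / R2 = (110.1)² / 68.0 = 178.1 W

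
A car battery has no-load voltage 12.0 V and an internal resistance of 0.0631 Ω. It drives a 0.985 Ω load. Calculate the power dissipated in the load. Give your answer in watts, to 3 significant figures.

129 W

Load and internal resistance form a series loop — compute the loop current, then the load power via I²R.
I = ε / (r + R) = 12.0 / (0.0631 + 0.985) = 11.45 A
P_load = I² R = (11.45)² × 0.985 = 129.1 W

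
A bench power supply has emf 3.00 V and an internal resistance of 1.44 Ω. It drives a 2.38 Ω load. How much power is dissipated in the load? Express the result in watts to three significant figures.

With r and R in series, I = ε/(r+R); the load dissipates I²R.
I = ε / (r + R) = 3.00 / (1.44 + 2.38) = 0.7853 A
P_load = I² R = (0.7853)² × 2.38 = 1.468 W

1.47 W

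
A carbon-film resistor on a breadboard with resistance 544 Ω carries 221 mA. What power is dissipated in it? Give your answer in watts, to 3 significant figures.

Current and resistance are given, so P = I²R is the direct form.
P = (0.2210 A)² × 544 Ω = 26.57 W

26.6 W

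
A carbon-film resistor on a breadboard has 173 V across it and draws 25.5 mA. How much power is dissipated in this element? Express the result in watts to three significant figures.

4.41 W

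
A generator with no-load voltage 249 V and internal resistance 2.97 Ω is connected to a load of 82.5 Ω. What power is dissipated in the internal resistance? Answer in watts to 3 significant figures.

25.2 W

r is in series with the load, so it carries the full circuit current — the loss in it is I²r.
I = ε / (r + R) = 249 / (2.97 + 82.5) = 2.913 A
P_int = I² r = (2.913)² × 2.97 = 25.21 W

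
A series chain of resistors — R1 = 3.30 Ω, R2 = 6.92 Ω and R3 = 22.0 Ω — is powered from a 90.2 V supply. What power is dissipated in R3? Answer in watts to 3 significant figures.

Every series element carries the same I. Get I from the total resistance, then P = I² × R3.
R_total = 3.30 + 6.92 + 22.0 = 32.22 Ω
I = V / R_total = 90.2 / 32.22 = 2.800 A
P_R3 = I² × R3 = (2.800)² × 22.0 = 172.4 W

172 W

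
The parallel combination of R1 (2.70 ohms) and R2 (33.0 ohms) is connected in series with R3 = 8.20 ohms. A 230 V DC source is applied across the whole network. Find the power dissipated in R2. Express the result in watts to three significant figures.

87.3 W

Combine R1 and R2 into their parallel equivalent first, reducing the network to two series resistors.
R_p = (2.70×33.0)/(2.70+33.0) = 2.496 Ω
R_total = R_p + 8.20 = 2.496 + 8.20 = 10.70 Ω
I = V / R_total = 230 / 10.70 = 21.50 A
Voltage across the parallel pair: V_p = I × R_p = 21.50 × 2.496 = 53.67 V
R2 has V_p across it, so P = V_p²/R2.
P_R2 = (53.67)² / 33.0 = 87.28 W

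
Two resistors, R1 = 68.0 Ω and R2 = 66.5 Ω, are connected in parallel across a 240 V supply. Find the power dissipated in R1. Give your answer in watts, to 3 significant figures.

847 W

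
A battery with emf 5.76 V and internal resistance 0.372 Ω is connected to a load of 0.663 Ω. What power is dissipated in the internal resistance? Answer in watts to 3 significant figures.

11.5 W

Internal loss is I²r, with I set by the total series resistance r+R.
I = ε / (r + R) = 5.76 / (0.372 + 0.663) = 5.565 A
P_int = I² r = (5.565)² × 0.372 = 11.52 W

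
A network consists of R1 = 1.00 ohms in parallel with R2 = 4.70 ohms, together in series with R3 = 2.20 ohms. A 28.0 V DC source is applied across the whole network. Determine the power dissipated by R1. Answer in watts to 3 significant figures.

Reduce the parallel combination to a single R_p; the circuit then becomes R_p in series with the remaining resistor.
R_p = (1.00×4.70)/(1.00+4.70) = 0.8246 Ω
R_total = R_p + 2.20 = 0.8246 + 2.20 = 3.025 Ω
I = V / R_total = 28.0 / 3.025 = 9.258 A
Voltage across the parallel pair: V_p = I × R_p = 9.258 × 0.8246 = 7.633 V
R1 sits across V_p; its power is V_p²/R.
P_R1 = (7.633)² / 1.00 = 58.27 W

58.3 W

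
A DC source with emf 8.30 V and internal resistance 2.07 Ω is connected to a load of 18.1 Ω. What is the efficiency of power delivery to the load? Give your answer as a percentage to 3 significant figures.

Both r and R carry the same current, so the power split is just the resistance split: η = R/(R+r).
η = R / (R + r) = 18.1 / (18.1 + 2.07) = 0.8974

89.7 %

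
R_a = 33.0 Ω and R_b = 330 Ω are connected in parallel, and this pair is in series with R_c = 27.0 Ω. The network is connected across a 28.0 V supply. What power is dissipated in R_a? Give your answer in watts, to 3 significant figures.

6.58 W

Reduce the parallel combination to a single R_p; the circuit then becomes R_p in series with the remaining resistor.
R_p = (33.0×330)/(33.0+330) = 30.00 Ω
R_total = R_p + 27.0 = 30.00 + 27.0 = 57.00 Ω
I = V / R_total = 28.0 / 57.00 = 0.4912 A
Voltage across the parallel pair: V_p = I × R_p = 0.4912 × 30.00 = 14.74 V
Use P = V²/R for R_a with V = V_p.
P_R_a = (14.74)² / 33.0 = 6.581 W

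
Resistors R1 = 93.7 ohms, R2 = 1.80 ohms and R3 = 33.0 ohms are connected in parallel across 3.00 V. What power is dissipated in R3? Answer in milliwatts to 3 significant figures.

Each parallel branch sees the full supply voltage, so P = V²/R applies directly to the target branch.
P_R3 = V² / R3 = (3.00)² / 33.0 Ω = 0.2727 W

273 mW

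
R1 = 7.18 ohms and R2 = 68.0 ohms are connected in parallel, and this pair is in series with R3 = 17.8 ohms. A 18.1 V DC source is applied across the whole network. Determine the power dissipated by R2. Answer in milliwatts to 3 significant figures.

Combine R1 and R2 into their parallel equivalent first, reducing the network to two series resistors.
R_p = (7.18×68.0)/(7.18+68.0) = 6.494 Ω
R_total = R_p + 17.8 = 6.494 + 17.8 = 24.29 Ω
I = V / R_total = 18.1 / 24.29 = 0.7450 A
Voltage across the parallel pair: V_p = I × R_p = 0.7450 × 6.494 = 4.838 V
R2 has V_p across it, so P = V_p²/R2.
P_R2 = (4.838)² / 68.0 = 0.3443 W

344 mW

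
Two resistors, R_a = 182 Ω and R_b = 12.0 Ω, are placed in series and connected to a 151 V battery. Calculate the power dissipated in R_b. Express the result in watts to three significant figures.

7.27 W

In a series string the same current flows through every resistor — find that current, then P = I²R for the one we want.
R_total = 182 + 12.0 = 194.0 Ω
I = V / R_total = 151 / 194.0 = 0.7784 A
P_R_b = I² × R_b = (0.7784)² × 12.0 = 7.270 W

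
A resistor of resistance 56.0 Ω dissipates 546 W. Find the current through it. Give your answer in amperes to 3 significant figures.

From P = V I = I²R = V²/R, with the two given quantities we get I = √(P / R).
I = √(546 / 56.0) = 3.122 A

3.12 A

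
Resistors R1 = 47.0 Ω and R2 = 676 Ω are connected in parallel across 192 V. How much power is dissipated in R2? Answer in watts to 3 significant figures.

Each parallel branch sees the full supply voltage, so P = V²/R applies directly to the target branch.
P_R2 = V² / R2 = (192)² / 676 Ω = 54.53 W

54.5 W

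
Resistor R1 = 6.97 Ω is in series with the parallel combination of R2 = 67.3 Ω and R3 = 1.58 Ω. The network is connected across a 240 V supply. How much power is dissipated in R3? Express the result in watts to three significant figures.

Replace R2 and R3 with their parallel equivalent so the circuit becomes R1 in series with R_p.
R_p = (67.3×1.58)/(67.3+1.58) = 1.544 Ω
R_total = 6.97 + 1.544 = 8.514 Ω
I = V / R_total = 240 / 8.514 = 28.19 A
Voltage across the parallel pair: V_p = I × R_p = 28.19 × 1.544 = 43.52 V
R3 sees V_p directly, so P = V_p² / R3.
P_R3 = (43.52)² / 1.58 = 1199 W

1200 W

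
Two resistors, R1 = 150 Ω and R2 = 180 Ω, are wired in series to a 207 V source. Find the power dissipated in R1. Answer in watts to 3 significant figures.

59.0 W

Series elements share the same current, so find I first, then use P = I²R.
R_total = 150 + 180 = 330.0 Ω
I = V / R_total = 207 / 330.0 = 0.6273 A
P_R1 = I² × R1 = (0.6273)² × 150 = 59.02 W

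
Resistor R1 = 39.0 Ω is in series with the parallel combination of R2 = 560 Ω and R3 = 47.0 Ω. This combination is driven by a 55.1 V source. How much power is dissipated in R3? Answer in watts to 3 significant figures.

17.9 W

Reduce the parallel pair to R_p first; the network is then a simple series string.
R_p = (560×47.0)/(560+47.0) = 43.36 Ω
R_total = 39.0 + 43.36 = 82.36 Ω
I = V / R_total = 55.1 / 82.36 = 0.6690 A
Voltage across the parallel pair: V_p = I × R_p = 0.6690 × 43.36 = 29.01 V
With V_p across R3, its power is V_p²/R3.
P_R3 = (29.01)² / 47.0 = 17.90 W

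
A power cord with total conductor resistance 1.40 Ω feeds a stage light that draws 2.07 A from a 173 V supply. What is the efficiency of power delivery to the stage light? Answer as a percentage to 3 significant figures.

The power cord carries the full 2.07 A.
P_line = I² R_line = (2.070)² × 1.40 = 5.999 W
P_source = V I = 173 × 2.070 = 358.1 W; P_load = 352.1 W
η = P_load / P_source = 352.1 / 358.1 = 0.9832

98.3 %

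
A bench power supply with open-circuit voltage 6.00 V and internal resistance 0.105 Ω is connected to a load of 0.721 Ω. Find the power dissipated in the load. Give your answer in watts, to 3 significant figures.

38.0 W

The internal resistance and the load are in series, so the same I flows through both; get I from ε/(r+R), then I²R for the load.
I = ε / (r + R) = 6.00 / (0.105 + 0.721) = 7.264 A
P_load = I² R = (7.264)² × 0.721 = 38.04 W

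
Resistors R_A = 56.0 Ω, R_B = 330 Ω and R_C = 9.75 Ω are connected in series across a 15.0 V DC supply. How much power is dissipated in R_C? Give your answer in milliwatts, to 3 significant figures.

14.0 mW

Every series element carries the same I. Get I from the total resistance, then P = I² × R_C.
R_total = 56.0 + 330 + 9.75 = 395.8 Ω
I = V / R_total = 15.0 / 395.8 = 0.03790 A
P_R_C = I² × R_C = (0.03790)² × 9.75 = 0.01401 W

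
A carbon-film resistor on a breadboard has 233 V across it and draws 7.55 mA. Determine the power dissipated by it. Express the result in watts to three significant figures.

1.76 W

V and I are known directly — P = V I, no intermediate step needed.
P = 233 V × 0.007550 A = 1.759 W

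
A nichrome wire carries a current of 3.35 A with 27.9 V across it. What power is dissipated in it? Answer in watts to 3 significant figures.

93.5 W

Both the voltage across and the current through the element are known, so P = V I applies directly.
P = 27.9 V × 3.350 A = 93.47 W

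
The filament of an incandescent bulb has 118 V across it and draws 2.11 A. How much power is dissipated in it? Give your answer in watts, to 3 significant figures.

249 W

Since both terminal voltage and current are stated, P = V I gives the power in one step.
P = 118 V × 2.110 A = 249.0 W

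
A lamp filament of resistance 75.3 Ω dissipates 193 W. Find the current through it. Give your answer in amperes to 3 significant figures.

1.60 A

Inverting the appropriate power form: I = √(P / R).
I = √(193 / 75.3) = 1.601 A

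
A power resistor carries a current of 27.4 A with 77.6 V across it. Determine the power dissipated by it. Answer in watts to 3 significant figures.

2130 W

With V and I both given, power follows immediately from P = V I.
P = 77.6 V × 27.40 A = 2126 W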